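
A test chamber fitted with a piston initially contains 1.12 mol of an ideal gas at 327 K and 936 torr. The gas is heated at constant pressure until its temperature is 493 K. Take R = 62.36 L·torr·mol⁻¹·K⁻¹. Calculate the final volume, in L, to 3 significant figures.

V₂ ≈ 36.8 L

From PV = nRT: V₁ = nRT₁/P₁ = 24.40 L.
Isobaric, so V/T is constant: P₂ = P₁; V₂ = V₁·(T₂/T₁) = 36.79 L.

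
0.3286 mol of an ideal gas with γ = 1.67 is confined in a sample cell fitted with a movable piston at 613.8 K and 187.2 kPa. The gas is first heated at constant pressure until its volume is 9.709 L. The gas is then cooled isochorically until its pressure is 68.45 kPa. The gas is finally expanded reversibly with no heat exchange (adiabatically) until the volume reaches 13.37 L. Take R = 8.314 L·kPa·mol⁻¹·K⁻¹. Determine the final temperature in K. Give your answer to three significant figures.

From PV = nRT: V₁ = nRT₁/P₁ = 8.958 L.
P constant ⇒ V ∝ T: P₂ = P₁; T₂ = T₁·(V₂/V₁) = 665.3 K.
Isochoric, so P/T is constant: V₃ = V₂; T₃ = T₂·(P₃/P₂) = 243.3 K.
Adiabatic (γ = 1.67), T V^(γ−1) and P V^γ constant: T₄ = T₃·(V₃/V₄)^(γ−1) = 196.3 K; P₄ = P₃·(V₃/V₄)^γ = 40.12 kPa.

T₄ ≈ 196 K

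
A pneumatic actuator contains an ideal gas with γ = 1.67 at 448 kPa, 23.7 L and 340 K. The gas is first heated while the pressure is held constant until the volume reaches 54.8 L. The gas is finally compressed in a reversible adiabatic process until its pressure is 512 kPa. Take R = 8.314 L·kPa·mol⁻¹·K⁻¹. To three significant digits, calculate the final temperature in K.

P constant ⇒ V ∝ T: P₂ = P₁; T₂ = T₁·(V₂/V₁) = 786.2 K.
Reversible adiabatic, γ = 1.67: T₃ = T₂·(P₃/P₂)^((γ−1)/γ) = 829.4 K; V₃ = V₂·(P₂/P₃)^(1/γ) = 50.59 L.

T₃ ≈ 829 K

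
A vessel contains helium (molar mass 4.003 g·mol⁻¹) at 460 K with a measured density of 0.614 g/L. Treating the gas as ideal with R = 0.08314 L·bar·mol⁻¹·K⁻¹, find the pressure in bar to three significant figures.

ρ = PM/(RT) ⇒ P = ρRT/M = (0.614 × 0.08314 × 460.0) / 4.003

P ≈ 5.87 bar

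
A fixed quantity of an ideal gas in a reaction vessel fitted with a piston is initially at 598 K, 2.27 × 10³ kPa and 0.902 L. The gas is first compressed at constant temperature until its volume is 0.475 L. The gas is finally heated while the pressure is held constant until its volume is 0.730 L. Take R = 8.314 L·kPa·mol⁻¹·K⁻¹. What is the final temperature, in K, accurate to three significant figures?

Isothermal, so P V is constant: T₂ = T₁; P₂ = P₁·(V₁/V₂) = 4311 kPa.
Isobaric, so V/T is constant: P₃ = P₂; T₃ = T₂·(V₃/V₂) = 919.0 K.

T₃ ≈ 919 K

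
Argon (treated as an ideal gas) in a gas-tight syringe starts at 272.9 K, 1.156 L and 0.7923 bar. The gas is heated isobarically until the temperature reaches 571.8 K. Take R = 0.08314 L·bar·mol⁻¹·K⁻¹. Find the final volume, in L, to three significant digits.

V₂ ≈ 2.42 L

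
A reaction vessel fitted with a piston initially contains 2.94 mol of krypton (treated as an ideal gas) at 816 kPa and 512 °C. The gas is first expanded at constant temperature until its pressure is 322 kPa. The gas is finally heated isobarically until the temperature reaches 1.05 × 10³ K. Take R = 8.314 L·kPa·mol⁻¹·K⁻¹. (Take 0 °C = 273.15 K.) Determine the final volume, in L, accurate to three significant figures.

V₃ ≈ 79.7 L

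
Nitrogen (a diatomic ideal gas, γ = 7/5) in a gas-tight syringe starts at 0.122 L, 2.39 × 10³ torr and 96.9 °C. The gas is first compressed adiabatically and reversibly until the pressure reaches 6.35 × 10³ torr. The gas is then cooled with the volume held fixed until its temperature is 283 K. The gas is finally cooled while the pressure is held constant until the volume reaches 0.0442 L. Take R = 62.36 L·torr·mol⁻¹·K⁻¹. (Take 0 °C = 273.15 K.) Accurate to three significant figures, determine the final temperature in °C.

Convert: T₁ = 370.0 K.
Reversible adiabatic, γ = 7/5: T₂ = T₁·(P₂/P₁)^((γ−1)/γ) = 489.2 K; V₂ = V₁·(P₁/P₂)^(1/γ) = 0.06071 L.
V constant ⇒ P ∝ T: V₃ = V₂; P₃ = P₂·(T₃/T₂) = 3673 torr.
Isobaric, so V/T is constant: P₄ = P₃; T₄ = T₃·(V₄/V₃) = 206.1 K.

T₄ ≈ -67.1 °C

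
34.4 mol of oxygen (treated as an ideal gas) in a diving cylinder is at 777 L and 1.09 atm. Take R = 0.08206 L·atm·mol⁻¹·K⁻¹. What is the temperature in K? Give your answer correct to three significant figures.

PV = nRT ⇒ T = PV/(nR) = (1.09 × 777) / (34.4 × 0.08206)

T ≈ 300 K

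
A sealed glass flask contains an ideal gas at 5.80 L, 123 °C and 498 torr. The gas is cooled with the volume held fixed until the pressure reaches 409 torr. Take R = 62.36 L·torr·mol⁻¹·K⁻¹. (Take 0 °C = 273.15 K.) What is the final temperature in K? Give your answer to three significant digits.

T₂ ≈ 325 K

Convert: T₁ = 396.1 K.
V constant ⇒ P ∝ T: V₂ = V₁; T₂ = T₁·(P₂/P₁) = 325.4 K.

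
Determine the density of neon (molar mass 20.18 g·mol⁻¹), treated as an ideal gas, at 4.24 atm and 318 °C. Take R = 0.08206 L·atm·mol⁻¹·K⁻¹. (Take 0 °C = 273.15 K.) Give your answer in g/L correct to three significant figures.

ρ ≈ 1.76 g/L

ρ = PM/(RT) = (4.24 × 20.18) / (0.08206 × 591.1)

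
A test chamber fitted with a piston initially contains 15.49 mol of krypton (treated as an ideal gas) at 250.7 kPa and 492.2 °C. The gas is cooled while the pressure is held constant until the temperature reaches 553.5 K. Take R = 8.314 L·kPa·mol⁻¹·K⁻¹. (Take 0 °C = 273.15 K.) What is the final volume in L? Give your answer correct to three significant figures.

V₂ ≈ 284 L

Convert: T₁ = 765.3 K.
From PV = nRT: V₁ = nRT₁/P₁ = 393.2 L.
P constant ⇒ V ∝ T: P₂ = P₁; V₂ = V₁·(T₂/T₁) = 284.3 L.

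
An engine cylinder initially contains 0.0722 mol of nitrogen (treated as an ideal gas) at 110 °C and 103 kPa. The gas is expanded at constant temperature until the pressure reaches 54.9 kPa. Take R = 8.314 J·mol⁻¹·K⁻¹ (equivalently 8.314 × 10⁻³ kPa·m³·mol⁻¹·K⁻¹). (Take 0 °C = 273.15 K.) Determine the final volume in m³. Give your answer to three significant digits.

V₂ ≈ 0.00419 m³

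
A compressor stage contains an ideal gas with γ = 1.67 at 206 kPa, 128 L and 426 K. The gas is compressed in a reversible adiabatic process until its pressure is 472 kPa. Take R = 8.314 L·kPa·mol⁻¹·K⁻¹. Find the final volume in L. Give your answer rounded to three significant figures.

V₂ ≈ 77.9 L

Reversible adiabatic, γ = 1.67: T₂ = T₁·(P₂/P₁)^((γ−1)/γ) = 594.1 K; V₂ = V₁·(P₁/P₂)^(1/γ) = 77.91 L.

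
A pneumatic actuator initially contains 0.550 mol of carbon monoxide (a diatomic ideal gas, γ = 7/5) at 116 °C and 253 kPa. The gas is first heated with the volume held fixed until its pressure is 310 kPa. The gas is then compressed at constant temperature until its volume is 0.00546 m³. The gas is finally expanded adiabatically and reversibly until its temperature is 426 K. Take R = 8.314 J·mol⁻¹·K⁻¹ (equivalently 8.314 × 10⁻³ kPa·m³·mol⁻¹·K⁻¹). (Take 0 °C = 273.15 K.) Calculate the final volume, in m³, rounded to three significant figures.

Convert: T₁ = 389.1 K.
From PV = nRT: V₁ = nRT₁/P₁ = 0.007033 m³.
V constant ⇒ P ∝ T: V₂ = V₁; T₂ = T₁·(P₂/P₁) = 476.8 K.
T constant ⇒ Boyle's law P V = const: T₃ = T₂; P₃ = P₂·(V₂/V₃) = 399.3 kPa.
Reversible adiabatic, γ = 7/5: P₄ = P₃·(T₄/T₃)^(γ/(γ−1)) = 269.2 kPa; V₄ = V₃·(T₃/T₄)^(1/(γ−1)) = 0.007237 m³.

V₄ ≈ 0.00724 m³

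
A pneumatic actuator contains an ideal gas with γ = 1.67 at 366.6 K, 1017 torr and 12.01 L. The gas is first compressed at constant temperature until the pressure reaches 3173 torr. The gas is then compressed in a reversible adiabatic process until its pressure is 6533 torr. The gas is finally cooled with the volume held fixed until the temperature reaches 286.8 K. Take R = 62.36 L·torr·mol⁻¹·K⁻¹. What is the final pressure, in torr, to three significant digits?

P₄ ≈ 3.83e+03 torr

T constant ⇒ Boyle's law P V = const: T₂ = T₁; V₂ = V₁·(P₁/P₂) = 3.849 L.
Reversible adiabatic, γ = 1.67: T₃ = T₂·(P₃/P₂)^((γ−1)/γ) = 489.8 K; V₃ = V₂·(P₂/P₃)^(1/γ) = 2.498 L.
Isochoric, so P/T is constant: V₄ = V₃; P₄ = P₃·(T₄/T₃) = 3825 torr.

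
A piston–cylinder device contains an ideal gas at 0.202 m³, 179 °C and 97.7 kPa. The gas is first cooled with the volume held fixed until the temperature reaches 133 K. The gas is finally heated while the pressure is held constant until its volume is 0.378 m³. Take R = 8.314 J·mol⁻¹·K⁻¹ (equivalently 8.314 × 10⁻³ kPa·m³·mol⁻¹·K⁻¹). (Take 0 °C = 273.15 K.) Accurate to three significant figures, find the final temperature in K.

T₃ ≈ 249 K

Convert: T₁ = 452.1 K.
V constant ⇒ P ∝ T: V₂ = V₁; P₂ = P₁·(T₂/T₁) = 28.74 kPa.
Isobaric, so V/T is constant: P₃ = P₂; T₃ = T₂·(V₃/V₂) = 248.9 K.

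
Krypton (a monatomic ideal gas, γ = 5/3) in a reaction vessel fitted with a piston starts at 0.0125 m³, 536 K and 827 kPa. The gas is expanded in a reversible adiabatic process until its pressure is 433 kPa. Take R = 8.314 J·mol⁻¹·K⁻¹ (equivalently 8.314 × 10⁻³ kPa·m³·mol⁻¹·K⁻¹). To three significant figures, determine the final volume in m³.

V₂ ≈ 0.0184 m³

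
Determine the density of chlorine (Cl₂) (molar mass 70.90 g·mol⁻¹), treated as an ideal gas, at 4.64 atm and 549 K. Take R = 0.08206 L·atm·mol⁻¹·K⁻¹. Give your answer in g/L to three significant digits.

ρ = PM/(RT) = (4.64 × 70.90) / (0.08206 × 549.0)

ρ ≈ 7.30 g/L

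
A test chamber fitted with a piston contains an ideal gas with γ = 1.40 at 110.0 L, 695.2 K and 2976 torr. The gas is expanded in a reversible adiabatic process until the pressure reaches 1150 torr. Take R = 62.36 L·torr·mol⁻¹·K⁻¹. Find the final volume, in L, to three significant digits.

Reversible adiabatic, γ = 1.40: T₂ = T₁·(P₂/P₁)^((γ−1)/γ) = 529.8 K; V₂ = V₁·(P₁/P₂)^(1/γ) = 216.9 L.

V₂ ≈ 217 L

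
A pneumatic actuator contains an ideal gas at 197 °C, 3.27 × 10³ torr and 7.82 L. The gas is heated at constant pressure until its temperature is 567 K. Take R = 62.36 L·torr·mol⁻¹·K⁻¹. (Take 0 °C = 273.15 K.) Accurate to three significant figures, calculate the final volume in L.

V₂ ≈ 9.43 L

Convert: T₁ = 470.1 K.
P constant ⇒ V ∝ T: P₂ = P₁; V₂ = V₁·(T₂/T₁) = 9.431 L.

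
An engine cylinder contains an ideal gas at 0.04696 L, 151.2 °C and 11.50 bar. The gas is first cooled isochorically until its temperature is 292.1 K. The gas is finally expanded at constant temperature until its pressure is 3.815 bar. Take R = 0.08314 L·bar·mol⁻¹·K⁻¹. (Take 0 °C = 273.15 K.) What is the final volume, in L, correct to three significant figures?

Convert: T₁ = 424.3 K.
Isochoric, so P/T is constant: V₂ = V₁; P₂ = P₁·(T₂/T₁) = 7.916 bar.
T constant ⇒ Boyle's law P V = const: T₃ = T₂; V₃ = V₂·(P₂/P₃) = 0.09744 L.

V₃ ≈ 0.0974 L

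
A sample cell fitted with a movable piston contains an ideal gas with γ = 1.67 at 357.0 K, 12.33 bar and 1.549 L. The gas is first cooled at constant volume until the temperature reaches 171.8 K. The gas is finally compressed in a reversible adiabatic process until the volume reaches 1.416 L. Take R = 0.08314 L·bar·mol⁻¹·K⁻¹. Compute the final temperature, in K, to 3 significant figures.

T₃ ≈ 182 K

V constant ⇒ P ∝ T: V₂ = V₁; P₂ = P₁·(T₂/T₁) = 5.934 bar.
Adiabatic (γ = 1.67), T V^(γ−1) and P V^γ constant: T₃ = T₂·(V₂/V₃)^(γ−1) = 182.5 K; P₃ = P₂·(V₂/V₃)^γ = 6.893 bar.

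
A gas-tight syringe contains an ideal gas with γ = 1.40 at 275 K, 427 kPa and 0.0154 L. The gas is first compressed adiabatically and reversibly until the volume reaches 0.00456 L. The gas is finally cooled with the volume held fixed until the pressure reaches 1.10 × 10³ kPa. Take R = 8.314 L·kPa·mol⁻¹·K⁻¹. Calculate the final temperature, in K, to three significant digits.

Reversible adiabatic, γ = 1.40: T₂ = T₁·(V₁/V₂)^(γ−1) = 447.5 K; P₂ = P₁·(V₁/V₂)^γ = 2346 kPa.
Isochoric, so P/T is constant: V₃ = V₂; T₃ = T₂·(P₃/P₂) = 209.8 K.

T₃ ≈ 210 K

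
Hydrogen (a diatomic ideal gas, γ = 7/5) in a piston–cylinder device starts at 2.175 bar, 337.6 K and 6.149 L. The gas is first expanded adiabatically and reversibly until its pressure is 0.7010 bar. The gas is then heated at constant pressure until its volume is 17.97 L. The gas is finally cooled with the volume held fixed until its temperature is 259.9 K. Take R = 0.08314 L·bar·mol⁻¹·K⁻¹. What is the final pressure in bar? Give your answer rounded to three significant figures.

Reversible adiabatic, γ = 7/5: T₂ = T₁·(P₂/P₁)^((γ−1)/γ) = 244.3 K; V₂ = V₁·(P₁/P₂)^(1/γ) = 13.81 L.
P constant ⇒ V ∝ T: P₃ = P₂; T₃ = T₂·(V₃/V₂) = 318.0 K.
Isochoric, so P/T is constant: V₄ = V₃; P₄ = P₃·(T₄/T₃) = 0.5730 bar.

P₄ ≈ 0.573 bar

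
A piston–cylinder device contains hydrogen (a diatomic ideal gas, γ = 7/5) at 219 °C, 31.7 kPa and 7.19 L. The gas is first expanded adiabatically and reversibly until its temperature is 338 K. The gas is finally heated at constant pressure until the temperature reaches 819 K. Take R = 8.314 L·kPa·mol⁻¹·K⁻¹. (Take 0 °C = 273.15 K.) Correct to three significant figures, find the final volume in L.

Convert: T₁ = 492.1 K.
Reversible adiabatic, γ = 7/5: P₂ = P₁·(T₂/T₁)^(γ/(γ−1)) = 8.510 kPa; V₂ = V₁·(T₁/T₂)^(1/(γ−1)) = 18.39 L.
P constant ⇒ V ∝ T: P₃ = P₂; V₃ = V₂·(T₃/T₂) = 44.57 L.

V₃ ≈ 44.6 L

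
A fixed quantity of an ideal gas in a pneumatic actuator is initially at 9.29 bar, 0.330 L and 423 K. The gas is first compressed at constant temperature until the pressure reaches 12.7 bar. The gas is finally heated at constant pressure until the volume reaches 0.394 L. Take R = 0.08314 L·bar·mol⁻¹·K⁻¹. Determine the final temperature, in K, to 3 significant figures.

T₃ ≈ 690 K

Isothermal, so P V is constant: T₂ = T₁; V₂ = V₁·(P₁/P₂) = 0.2414 L.
P constant ⇒ V ∝ T: P₃ = P₂; T₃ = T₂·(V₃/V₂) = 690.4 K.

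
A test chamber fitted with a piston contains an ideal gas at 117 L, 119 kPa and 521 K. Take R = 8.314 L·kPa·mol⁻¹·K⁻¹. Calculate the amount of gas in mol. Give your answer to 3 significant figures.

PV = nRT ⇒ n = PV/(RT) = (119 × 117) / (8.314 × 521)

n ≈ 3.21 mol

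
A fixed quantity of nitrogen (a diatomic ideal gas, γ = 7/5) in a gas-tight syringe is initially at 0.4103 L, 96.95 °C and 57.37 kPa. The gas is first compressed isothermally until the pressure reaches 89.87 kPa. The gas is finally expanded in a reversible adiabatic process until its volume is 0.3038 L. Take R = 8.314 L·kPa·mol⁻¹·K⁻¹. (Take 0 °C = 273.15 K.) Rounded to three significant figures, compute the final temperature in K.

Convert: T₁ = 370.1 K.
T constant ⇒ Boyle's law P V = const: T₂ = T₁; V₂ = V₁·(P₁/P₂) = 0.2619 L.
Adiabatic (γ = 7/5), T V^(γ−1) and P V^γ constant: T₃ = T₂·(V₂/V₃)^(γ−1) = 348.8 K; P₃ = P₂·(V₂/V₃)^γ = 73.02 kPa.

T₃ ≈ 349 K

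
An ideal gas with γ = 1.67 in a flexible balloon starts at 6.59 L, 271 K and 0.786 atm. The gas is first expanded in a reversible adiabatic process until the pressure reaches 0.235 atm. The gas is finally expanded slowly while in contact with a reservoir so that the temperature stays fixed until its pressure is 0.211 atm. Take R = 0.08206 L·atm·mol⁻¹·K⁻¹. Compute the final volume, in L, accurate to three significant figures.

V₃ ≈ 15.1 L

Adiabatic (γ = 1.67), T V^(γ−1) and P V^γ constant: T₂ = T₁·(P₂/P₁)^((γ−1)/γ) = 167.0 K; V₂ = V₁·(P₁/P₂)^(1/γ) = 13.58 L.
T constant ⇒ Boyle's law P V = const: T₃ = T₂; V₃ = V₂·(P₂/P₃) = 15.12 L.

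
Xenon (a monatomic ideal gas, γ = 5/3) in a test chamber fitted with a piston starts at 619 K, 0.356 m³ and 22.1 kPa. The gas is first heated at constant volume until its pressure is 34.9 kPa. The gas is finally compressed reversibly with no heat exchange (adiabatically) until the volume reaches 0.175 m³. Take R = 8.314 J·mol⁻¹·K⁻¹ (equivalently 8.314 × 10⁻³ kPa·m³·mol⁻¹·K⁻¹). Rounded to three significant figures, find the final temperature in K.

Isochoric, so P/T is constant: V₂ = V₁; T₂ = T₁·(P₂/P₁) = 977.5 K.
Adiabatic (γ = 5/3), T V^(γ−1) and P V^γ constant: T₃ = T₂·(V₂/V₃)^(γ−1) = 1569 K; P₃ = P₂·(V₂/V₃)^γ = 114.0 kPa.

T₃ ≈ 1.57e+03 K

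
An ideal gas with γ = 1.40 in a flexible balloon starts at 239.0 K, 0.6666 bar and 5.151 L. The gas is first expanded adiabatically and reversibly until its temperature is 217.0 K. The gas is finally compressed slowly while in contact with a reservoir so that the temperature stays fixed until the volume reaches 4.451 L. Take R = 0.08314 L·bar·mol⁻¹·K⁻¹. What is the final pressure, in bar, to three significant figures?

Adiabatic (γ = 1.40), T V^(γ−1) and P V^γ constant: P₂ = P₁·(T₂/T₁)^(γ/(γ−1)) = 0.4754 bar; V₂ = V₁·(T₁/T₂)^(1/(γ−1)) = 6.557 L.
Isothermal, so P V is constant: T₃ = T₂; P₃ = P₂·(V₂/V₃) = 0.7004 bar.

P₃ ≈ 0.700 bar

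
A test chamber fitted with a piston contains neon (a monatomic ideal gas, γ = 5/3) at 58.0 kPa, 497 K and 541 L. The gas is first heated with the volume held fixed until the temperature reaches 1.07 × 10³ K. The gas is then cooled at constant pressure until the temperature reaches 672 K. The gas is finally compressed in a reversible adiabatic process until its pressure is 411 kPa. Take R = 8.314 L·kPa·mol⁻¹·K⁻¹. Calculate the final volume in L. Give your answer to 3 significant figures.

V constant ⇒ P ∝ T: V₂ = V₁; P₂ = P₁·(T₂/T₁) = 124.9 kPa.
P constant ⇒ V ∝ T: P₃ = P₂; V₃ = V₂·(T₃/T₂) = 339.8 L.
Reversible adiabatic, γ = 5/3: T₄ = T₃·(P₄/P₃)^((γ−1)/γ) = 1082 K; V₄ = V₃·(P₃/P₄)^(1/γ) = 166.2 L.

V₄ ≈ 166 L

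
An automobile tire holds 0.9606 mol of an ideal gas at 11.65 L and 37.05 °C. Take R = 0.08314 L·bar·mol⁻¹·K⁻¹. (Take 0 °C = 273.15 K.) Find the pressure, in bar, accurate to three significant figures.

P ≈ 2.13 bar

Convert: T = 310.20 K.
PV = nRT ⇒ P = nRT/V = (0.9606 × 0.08314 × 310.20) / 11.65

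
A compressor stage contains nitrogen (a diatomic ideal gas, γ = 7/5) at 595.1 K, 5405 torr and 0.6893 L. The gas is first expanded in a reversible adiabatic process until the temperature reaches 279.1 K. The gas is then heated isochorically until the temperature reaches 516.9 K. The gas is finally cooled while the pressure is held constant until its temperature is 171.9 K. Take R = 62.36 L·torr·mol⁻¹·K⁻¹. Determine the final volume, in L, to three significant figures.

V₄ ≈ 1.52 L

Reversible adiabatic, γ = 7/5: P₂ = P₁·(T₂/T₁)^(γ/(γ−1)) = 381.8 torr; V₂ = V₁·(T₁/T₂)^(1/(γ−1)) = 4.576 L.
V constant ⇒ P ∝ T: V₃ = V₂; P₃ = P₂·(T₃/T₂) = 707.2 torr.
P constant ⇒ V ∝ T: P₄ = P₃; V₄ = V₃·(T₄/T₃) = 1.522 L.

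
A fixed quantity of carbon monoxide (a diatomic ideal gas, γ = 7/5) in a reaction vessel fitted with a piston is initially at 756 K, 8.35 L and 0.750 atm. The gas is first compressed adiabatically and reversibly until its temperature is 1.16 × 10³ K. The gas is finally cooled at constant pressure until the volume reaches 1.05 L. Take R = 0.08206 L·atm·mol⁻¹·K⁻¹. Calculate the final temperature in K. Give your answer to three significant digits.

T₃ ≈ 425 K

Reversible adiabatic, γ = 7/5: P₂ = P₁·(T₂/T₁)^(γ/(γ−1)) = 3.356 atm; V₂ = V₁·(T₁/T₂)^(1/(γ−1)) = 2.863 L.
Isobaric, so V/T is constant: P₃ = P₂; T₃ = T₂·(V₃/V₂) = 425.4 K.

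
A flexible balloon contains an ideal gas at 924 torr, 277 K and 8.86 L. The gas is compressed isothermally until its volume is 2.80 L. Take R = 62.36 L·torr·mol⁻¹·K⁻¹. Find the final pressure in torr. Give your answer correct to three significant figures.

P₂ ≈ 2.92e+03 torr

Isothermal, so P V is constant: T₂ = T₁; P₂ = P₁·(V₁/V₂) = 2924 torr.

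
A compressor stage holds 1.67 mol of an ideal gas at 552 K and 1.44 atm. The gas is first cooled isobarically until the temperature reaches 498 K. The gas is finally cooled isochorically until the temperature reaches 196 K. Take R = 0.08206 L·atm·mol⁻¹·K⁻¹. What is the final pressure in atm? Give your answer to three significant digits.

From PV = nRT: V₁ = nRT₁/P₁ = 52.53 L.
Isobaric, so V/T is constant: P₂ = P₁; V₂ = V₁·(T₂/T₁) = 47.39 L.
V constant ⇒ P ∝ T: V₃ = V₂; P₃ = P₂·(T₃/T₂) = 0.5667 atm.

P₃ ≈ 0.567 atm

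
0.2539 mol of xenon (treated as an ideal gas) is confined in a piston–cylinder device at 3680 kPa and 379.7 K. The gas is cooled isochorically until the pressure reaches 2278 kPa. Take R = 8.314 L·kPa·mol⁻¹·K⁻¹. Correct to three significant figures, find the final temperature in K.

From PV = nRT: V₁ = nRT₁/P₁ = 0.2178 L.
Isochoric, so P/T is constant: V₂ = V₁; T₂ = T₁·(P₂/P₁) = 235.0 K.

T₂ ≈ 235 K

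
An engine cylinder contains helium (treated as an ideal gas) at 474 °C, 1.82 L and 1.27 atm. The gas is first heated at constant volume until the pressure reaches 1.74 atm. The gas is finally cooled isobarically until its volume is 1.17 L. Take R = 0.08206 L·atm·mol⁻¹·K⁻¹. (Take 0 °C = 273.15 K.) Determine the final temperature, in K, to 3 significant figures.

Convert: T₁ = 747.1 K.
V constant ⇒ P ∝ T: V₂ = V₁; T₂ = T₁·(P₂/P₁) = 1024 K.
P constant ⇒ V ∝ T: P₃ = P₂; T₃ = T₂·(V₃/V₂) = 658.1 K.

T₃ ≈ 658 K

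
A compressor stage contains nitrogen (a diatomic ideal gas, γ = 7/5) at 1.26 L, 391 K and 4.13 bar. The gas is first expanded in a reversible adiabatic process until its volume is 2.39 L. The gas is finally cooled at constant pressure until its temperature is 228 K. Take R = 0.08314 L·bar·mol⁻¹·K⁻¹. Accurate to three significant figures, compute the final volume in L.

V₃ ≈ 1.80 L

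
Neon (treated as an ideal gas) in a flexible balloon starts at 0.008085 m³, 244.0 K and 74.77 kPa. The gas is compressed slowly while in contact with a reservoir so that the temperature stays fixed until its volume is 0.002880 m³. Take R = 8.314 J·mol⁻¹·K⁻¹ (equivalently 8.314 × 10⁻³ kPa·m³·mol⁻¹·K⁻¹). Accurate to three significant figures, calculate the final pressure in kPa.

Isothermal, so P V is constant: T₂ = T₁; P₂ = P₁·(V₁/V₂) = 209.9 kPa.

P₂ ≈ 210 kPa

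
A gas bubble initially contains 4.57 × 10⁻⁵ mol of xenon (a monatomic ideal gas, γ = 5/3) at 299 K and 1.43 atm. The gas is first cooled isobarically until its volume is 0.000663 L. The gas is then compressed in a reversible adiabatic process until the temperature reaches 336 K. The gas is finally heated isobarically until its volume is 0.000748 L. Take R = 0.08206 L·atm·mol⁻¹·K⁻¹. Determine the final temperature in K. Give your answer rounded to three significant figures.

From PV = nRT: V₁ = nRT₁/P₁ = 0.0007841 L.
Isobaric, so V/T is constant: P₂ = P₁; T₂ = T₁·(V₂/V₁) = 252.8 K.
Reversible adiabatic, γ = 5/3: P₃ = P₂·(T₃/T₂)^(γ/(γ−1)) = 2.912 atm; V₃ = V₂·(T₂/T₃)^(1/(γ−1)) = 0.0004327 L.
Isobaric, so V/T is constant: P₄ = P₃; T₄ = T₃·(V₄/V₃) = 580.8 K.

T₄ ≈ 581 K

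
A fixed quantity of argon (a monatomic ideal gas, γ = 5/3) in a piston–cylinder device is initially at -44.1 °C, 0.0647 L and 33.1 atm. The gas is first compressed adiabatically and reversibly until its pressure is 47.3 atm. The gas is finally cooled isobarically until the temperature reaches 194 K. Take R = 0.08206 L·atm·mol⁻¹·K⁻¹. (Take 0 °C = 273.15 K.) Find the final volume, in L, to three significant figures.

Convert: T₁ = 229.0 K.
Reversible adiabatic, γ = 5/3: T₂ = T₁·(P₂/P₁)^((γ−1)/γ) = 264.2 K; V₂ = V₁·(P₁/P₂)^(1/γ) = 0.05223 L.
P constant ⇒ V ∝ T: P₃ = P₂; V₃ = V₂·(T₃/T₂) = 0.03835 L.

V₃ ≈ 0.0383 L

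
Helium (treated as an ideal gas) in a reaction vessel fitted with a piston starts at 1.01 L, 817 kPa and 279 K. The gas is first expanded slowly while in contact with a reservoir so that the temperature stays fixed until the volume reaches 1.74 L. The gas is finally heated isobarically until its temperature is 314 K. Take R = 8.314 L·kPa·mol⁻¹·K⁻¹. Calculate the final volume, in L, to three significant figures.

V₃ ≈ 1.96 L

T constant ⇒ Boyle's law P V = const: T₂ = T₁; P₂ = P₁·(V₁/V₂) = 474.2 kPa.
Isobaric, so V/T is constant: P₃ = P₂; V₃ = V₂·(T₃/T₂) = 1.958 L.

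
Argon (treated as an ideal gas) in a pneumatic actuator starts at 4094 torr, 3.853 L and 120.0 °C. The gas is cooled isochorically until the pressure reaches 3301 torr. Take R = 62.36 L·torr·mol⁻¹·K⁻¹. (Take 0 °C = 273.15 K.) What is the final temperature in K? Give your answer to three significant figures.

Convert: T₁ = 393.1 K.
Isochoric, so P/T is constant: V₂ = V₁; T₂ = T₁·(P₂/P₁) = 317.0 K.

T₂ ≈ 317 K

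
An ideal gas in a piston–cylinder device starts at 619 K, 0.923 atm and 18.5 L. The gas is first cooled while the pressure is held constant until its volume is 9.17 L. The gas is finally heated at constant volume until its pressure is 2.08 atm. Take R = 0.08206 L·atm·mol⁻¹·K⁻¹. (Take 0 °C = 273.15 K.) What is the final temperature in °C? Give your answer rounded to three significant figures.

T₃ ≈ 418 °C

Isobaric, so V/T is constant: P₂ = P₁; T₂ = T₁·(V₂/V₁) = 306.8 K.
Isochoric, so P/T is constant: V₃ = V₂; T₃ = T₂·(P₃/P₂) = 691.4 K.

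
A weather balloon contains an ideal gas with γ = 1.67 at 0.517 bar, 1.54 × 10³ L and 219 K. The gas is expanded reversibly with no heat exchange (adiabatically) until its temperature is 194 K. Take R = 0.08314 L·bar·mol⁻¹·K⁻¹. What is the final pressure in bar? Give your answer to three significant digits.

Adiabatic (γ = 1.67), T V^(γ−1) and P V^γ constant: P₂ = P₁·(T₂/T₁)^(γ/(γ−1)) = 0.3822 bar; V₂ = V₁·(T₁/T₂)^(1/(γ−1)) = 1845 L.

P₂ ≈ 0.382 bar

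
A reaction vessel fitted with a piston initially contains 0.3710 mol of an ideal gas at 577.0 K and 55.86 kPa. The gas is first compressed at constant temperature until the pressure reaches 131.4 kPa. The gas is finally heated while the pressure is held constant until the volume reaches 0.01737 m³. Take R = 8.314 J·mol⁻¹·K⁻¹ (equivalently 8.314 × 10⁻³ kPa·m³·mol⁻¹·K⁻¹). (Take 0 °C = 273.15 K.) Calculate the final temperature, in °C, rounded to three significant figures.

From PV = nRT: V₁ = nRT₁/P₁ = 0.03186 m³.
Isothermal, so P V is constant: T₂ = T₁; V₂ = V₁·(P₁/P₂) = 0.01354 m³.
P constant ⇒ V ∝ T: P₃ = P₂; T₃ = T₂·(V₃/V₂) = 740.0 K.

T₃ ≈ 467 °C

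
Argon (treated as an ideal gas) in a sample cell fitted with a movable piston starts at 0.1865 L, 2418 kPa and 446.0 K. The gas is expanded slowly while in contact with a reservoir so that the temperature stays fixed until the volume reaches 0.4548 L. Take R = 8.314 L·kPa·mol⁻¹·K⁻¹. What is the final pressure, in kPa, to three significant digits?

T constant ⇒ Boyle's law P V = const: T₂ = T₁; P₂ = P₁·(V₁/V₂) = 991.6 kPa.

P₂ ≈ 992 kPa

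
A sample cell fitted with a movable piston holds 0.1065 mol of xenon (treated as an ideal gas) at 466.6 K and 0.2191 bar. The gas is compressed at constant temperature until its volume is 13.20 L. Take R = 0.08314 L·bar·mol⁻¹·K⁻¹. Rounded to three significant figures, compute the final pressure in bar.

P₂ ≈ 0.313 bar

From PV = nRT: V₁ = nRT₁/P₁ = 18.86 L.
T constant ⇒ Boyle's law P V = const: T₂ = T₁; P₂ = P₁·(V₁/V₂) = 0.3130 bar.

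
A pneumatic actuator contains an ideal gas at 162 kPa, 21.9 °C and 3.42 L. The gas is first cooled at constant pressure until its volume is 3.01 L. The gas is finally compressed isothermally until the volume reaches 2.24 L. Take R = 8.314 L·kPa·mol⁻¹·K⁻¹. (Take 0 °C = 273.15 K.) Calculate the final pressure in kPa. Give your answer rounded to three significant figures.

P₃ ≈ 218 kPa

Convert: T₁ = 295.0 K.
Isobaric, so V/T is constant: P₂ = P₁; T₂ = T₁·(V₂/V₁) = 259.7 K.
T constant ⇒ Boyle's law P V = const: T₃ = T₂; P₃ = P₂·(V₂/V₃) = 217.7 kPa.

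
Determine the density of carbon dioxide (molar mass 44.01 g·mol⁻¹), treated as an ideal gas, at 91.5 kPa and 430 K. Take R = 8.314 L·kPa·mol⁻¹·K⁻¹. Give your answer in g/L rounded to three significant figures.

ρ = PM/(RT) = (91.5 × 44.01) / (8.314 × 430.0)

ρ ≈ 1.13 g/L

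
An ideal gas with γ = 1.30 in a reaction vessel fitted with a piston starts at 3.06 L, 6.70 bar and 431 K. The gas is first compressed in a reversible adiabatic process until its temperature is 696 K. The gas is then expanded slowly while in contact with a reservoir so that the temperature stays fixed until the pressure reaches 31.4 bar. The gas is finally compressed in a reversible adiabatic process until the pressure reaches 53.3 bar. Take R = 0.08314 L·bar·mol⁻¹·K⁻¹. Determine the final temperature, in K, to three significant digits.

T₄ ≈ 786 K

Reversible adiabatic, γ = 1.30: P₂ = P₁·(T₂/T₁)^(γ/(γ−1)) = 53.45 bar; V₂ = V₁·(T₁/T₂)^(1/(γ−1)) = 0.6194 L.
Isothermal, so P V is constant: T₃ = T₂; V₃ = V₂·(P₂/P₃) = 1.054 L.
Reversible adiabatic, γ = 1.30: T₄ = T₃·(P₄/P₃)^((γ−1)/γ) = 786.4 K; V₄ = V₃·(P₃/P₄)^(1/γ) = 0.7018 L.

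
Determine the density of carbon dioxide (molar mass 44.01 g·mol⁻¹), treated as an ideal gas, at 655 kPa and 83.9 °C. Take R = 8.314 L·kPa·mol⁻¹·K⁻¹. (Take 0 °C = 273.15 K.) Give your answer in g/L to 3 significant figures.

ρ = PM/(RT) = (655 × 44.01) / (8.314 × 357.0)

ρ ≈ 9.71 g/L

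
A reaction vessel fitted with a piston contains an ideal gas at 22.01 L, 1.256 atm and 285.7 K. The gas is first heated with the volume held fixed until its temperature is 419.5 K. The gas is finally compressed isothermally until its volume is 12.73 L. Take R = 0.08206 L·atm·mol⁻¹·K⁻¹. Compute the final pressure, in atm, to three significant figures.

P₃ ≈ 3.19 atm

V constant ⇒ P ∝ T: V₂ = V₁; P₂ = P₁·(T₂/T₁) = 1.844 atm.
T constant ⇒ Boyle's law P V = const: T₃ = T₂; P₃ = P₂·(V₂/V₃) = 3.189 atm.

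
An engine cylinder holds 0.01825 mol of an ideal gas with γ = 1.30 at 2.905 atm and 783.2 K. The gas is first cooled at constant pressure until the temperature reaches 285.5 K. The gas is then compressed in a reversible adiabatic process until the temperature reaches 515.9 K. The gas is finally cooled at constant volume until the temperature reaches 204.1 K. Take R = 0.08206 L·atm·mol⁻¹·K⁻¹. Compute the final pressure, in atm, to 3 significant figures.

P₄ ≈ 14.9 atm

From PV = nRT: V₁ = nRT₁/P₁ = 0.4038 L.
Isobaric, so V/T is constant: P₂ = P₁; V₂ = V₁·(T₂/T₁) = 0.1472 L.
Adiabatic (γ = 1.30), T V^(γ−1) and P V^γ constant: P₃ = P₂·(T₃/T₂)^(γ/(γ−1)) = 37.73 atm; V₃ = V₂·(T₂/T₃)^(1/(γ−1)) = 0.02048 L.
V constant ⇒ P ∝ T: V₄ = V₃; P₄ = P₃·(T₄/T₃) = 14.93 atm.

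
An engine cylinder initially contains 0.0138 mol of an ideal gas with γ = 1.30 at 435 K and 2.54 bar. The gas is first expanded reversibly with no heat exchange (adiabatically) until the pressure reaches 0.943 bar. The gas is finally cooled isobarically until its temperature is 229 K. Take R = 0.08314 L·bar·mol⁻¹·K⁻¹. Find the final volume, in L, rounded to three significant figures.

From PV = nRT: V₁ = nRT₁/P₁ = 0.1965 L.
Reversible adiabatic, γ = 1.30: T₂ = T₁·(P₂/P₁)^((γ−1)/γ) = 346.1 K; V₂ = V₁·(P₁/P₂)^(1/γ) = 0.4211 L.
P constant ⇒ V ∝ T: P₃ = P₂; V₃ = V₂·(T₃/T₂) = 0.2786 L.

V₃ ≈ 0.279 L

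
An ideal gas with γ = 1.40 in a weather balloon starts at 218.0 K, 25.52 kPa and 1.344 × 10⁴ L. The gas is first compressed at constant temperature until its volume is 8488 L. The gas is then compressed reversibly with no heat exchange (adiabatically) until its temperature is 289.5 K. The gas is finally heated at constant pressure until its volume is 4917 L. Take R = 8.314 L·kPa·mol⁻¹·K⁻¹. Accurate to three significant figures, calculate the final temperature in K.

T₄ ≈ 341 K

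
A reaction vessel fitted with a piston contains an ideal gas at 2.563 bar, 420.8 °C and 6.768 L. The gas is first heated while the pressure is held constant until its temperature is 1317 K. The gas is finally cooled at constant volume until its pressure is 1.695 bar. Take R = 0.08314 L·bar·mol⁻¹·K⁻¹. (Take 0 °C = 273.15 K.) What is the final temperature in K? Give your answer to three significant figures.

T₃ ≈ 871 K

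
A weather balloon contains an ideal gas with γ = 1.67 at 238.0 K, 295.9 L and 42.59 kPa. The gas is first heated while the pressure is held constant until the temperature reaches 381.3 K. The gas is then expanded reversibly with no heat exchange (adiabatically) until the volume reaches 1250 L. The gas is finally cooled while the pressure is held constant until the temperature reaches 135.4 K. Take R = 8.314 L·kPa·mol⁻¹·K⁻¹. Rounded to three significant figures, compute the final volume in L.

Isobaric, so V/T is constant: P₂ = P₁; V₂ = V₁·(T₂/T₁) = 474.1 L.
Reversible adiabatic, γ = 1.67: T₃ = T₂·(V₂/V₃)^(γ−1) = 199.1 K; P₃ = P₂·(V₂/V₃)^γ = 8.436 kPa.
Isobaric, so V/T is constant: P₄ = P₃; V₄ = V₃·(T₄/T₃) = 849.9 L.

V₄ ≈ 850 L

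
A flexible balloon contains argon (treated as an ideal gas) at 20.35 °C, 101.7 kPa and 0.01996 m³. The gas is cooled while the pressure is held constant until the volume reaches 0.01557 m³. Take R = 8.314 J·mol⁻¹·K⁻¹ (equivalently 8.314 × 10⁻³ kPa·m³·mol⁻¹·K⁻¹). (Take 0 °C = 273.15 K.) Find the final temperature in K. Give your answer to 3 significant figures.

T₂ ≈ 229 K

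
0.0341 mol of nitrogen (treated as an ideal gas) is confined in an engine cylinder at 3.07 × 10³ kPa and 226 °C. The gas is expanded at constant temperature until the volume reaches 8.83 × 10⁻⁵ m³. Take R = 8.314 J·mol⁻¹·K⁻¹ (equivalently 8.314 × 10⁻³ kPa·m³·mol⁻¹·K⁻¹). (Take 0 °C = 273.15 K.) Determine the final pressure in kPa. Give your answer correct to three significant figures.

P₂ ≈ 1.60e+03 kPa

Convert: T₁ = 499.1 K.
From PV = nRT: V₁ = nRT₁/P₁ = 4.610e-05 m³.
Isothermal, so P V is constant: T₂ = T₁; P₂ = P₁·(V₁/V₂) = 1603 kPa.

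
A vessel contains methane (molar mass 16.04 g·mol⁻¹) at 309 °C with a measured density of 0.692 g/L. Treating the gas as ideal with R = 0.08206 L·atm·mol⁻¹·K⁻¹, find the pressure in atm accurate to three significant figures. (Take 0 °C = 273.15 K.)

ρ = PM/(RT) ⇒ P = ρRT/M = (0.692 × 0.08206 × 582.1) / 16.04

P ≈ 2.06 atm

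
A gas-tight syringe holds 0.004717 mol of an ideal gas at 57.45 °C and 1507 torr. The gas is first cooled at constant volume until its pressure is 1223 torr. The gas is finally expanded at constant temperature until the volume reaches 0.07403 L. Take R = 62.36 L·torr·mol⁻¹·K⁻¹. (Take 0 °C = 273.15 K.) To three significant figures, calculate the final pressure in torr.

P₃ ≈ 1.07e+03 torr

Convert: T₁ = 330.6 K.
From PV = nRT: V₁ = nRT₁/P₁ = 0.06453 L.
V constant ⇒ P ∝ T: V₂ = V₁; T₂ = T₁·(P₂/P₁) = 268.3 K.
T constant ⇒ Boyle's law P V = const: T₃ = T₂; P₃ = P₂·(V₂/V₃) = 1066 torr.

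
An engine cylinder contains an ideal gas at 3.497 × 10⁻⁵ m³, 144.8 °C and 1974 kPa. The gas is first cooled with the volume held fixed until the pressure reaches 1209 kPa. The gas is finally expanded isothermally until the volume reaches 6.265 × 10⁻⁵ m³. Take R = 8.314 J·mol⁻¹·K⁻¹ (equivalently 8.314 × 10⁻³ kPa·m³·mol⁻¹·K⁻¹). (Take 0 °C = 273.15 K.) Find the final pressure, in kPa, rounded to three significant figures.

Convert: T₁ = 417.9 K.
V constant ⇒ P ∝ T: V₂ = V₁; T₂ = T₁·(P₂/P₁) = 256.0 K.
Isothermal, so P V is constant: T₃ = T₂; P₃ = P₂·(V₂/V₃) = 674.8 kPa.

P₃ ≈ 675 kPa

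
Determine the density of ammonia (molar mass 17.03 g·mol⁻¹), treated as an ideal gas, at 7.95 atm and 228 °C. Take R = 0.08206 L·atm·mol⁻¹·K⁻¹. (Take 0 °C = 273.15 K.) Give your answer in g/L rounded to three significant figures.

ρ ≈ 3.29 g/L

ρ = PM/(RT) = (7.95 × 17.03) / (0.08206 × 501.1)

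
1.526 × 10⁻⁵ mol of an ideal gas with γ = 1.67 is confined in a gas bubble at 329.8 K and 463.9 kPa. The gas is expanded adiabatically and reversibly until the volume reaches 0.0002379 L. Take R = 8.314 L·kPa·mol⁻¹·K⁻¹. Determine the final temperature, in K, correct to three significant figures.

From PV = nRT: V₁ = nRT₁/P₁ = 9.020e-05 L.
Reversible adiabatic, γ = 1.67: T₂ = T₁·(V₁/V₂)^(γ−1) = 172.2 K; P₂ = P₁·(V₁/V₂)^γ = 91.84 kPa.

T₂ ≈ 172 K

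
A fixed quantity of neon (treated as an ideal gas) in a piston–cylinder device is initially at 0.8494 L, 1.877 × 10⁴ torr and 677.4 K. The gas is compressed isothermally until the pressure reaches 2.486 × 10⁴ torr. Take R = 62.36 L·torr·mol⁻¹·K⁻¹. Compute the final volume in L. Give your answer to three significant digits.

Isothermal, so P V is constant: T₂ = T₁; V₂ = V₁·(P₁/P₂) = 0.6413 L.

V₂ ≈ 0.641 L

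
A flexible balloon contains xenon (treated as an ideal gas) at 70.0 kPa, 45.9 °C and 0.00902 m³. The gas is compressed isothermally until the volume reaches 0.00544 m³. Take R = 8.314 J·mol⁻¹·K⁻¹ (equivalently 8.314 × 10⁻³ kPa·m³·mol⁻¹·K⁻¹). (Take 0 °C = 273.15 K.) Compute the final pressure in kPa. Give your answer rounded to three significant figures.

Convert: T₁ = 319.0 K.
T constant ⇒ Boyle's law P V = const: T₂ = T₁; P₂ = P₁·(V₁/V₂) = 116.1 kPa.

P₂ ≈ 116 kPa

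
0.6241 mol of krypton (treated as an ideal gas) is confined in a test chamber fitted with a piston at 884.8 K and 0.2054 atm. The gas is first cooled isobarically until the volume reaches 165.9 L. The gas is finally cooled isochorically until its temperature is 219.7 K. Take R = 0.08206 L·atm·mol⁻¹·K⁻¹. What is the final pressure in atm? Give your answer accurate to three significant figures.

P₃ ≈ 0.0678 atm

From PV = nRT: V₁ = nRT₁/P₁ = 220.6 L.
P constant ⇒ V ∝ T: P₂ = P₁; T₂ = T₁·(V₂/V₁) = 665.4 K.
V constant ⇒ P ∝ T: V₃ = V₂; P₃ = P₂·(T₃/T₂) = 0.06782 atm.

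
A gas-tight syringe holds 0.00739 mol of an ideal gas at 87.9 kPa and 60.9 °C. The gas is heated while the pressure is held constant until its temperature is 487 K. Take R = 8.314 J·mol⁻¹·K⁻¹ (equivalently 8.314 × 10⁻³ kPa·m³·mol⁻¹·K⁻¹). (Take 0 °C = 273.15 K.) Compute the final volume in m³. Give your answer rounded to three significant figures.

Convert: T₁ = 334.0 K.
From PV = nRT: V₁ = nRT₁/P₁ = 0.0002335 m³.
P constant ⇒ V ∝ T: P₂ = P₁; V₂ = V₁·(T₂/T₁) = 0.0003404 m³.

V₂ ≈ 0.000340 m³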